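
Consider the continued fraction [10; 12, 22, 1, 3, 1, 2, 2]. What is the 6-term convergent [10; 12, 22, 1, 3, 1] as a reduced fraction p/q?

Start with 1.
3 + 1/(1/1) = 3 + 1/1 = 4/1
1 + 1/(4/1) = 1 + 1/4 = 5/4
22 + 1/(5/4) = 22 + 4/5 = 114/5
12 + 1/(114/5) = 12 + 5/114 = 1373/114
10 + 1/(1373/114) = 10 + 114/1373 = 13844/1373

13844/1373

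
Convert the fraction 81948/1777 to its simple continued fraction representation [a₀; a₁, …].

⌊81948/1777⌋ = 46, remainder 206
⌊1777/206⌋ = 8, remainder 129
⌊206/129⌋ = 1, remainder 77
⌊129/77⌋ = 1, remainder 52
⌊77/52⌋ = 1, remainder 25
⌊52/25⌋ = 2, remainder 2
⌊25/2⌋ = 12, remainder 1
⌊2/1⌋ = 2, remainder 0

[46; 8, 1, 1, 1, 2, 12, 2]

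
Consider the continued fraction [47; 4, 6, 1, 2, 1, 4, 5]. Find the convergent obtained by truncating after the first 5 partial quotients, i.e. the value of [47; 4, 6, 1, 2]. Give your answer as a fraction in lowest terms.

Work from the innermost term outward:
Start with 2.
1 + 1/(2/1) = 1 + 1/2 = 3/2
6 + 1/(3/2) = 6 + 2/3 = 20/3
4 + 1/(20/3) = 4 + 3/20 = 83/20
47 + 1/(83/20) = 47 + 20/83 = 3921/83

3921/83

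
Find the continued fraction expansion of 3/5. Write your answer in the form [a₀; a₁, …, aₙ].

[0; 1, 1, 2]

⌊3/5⌋ = 0, remainder 3
⌊5/3⌋ = 1, remainder 2
⌊3/2⌋ = 1, remainder 1
⌊2/1⌋ = 2, remainder 0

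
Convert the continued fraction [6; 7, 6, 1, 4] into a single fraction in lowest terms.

a_0 = 6: 6/1
a_1 = 7: 43/7
a_2 = 6: 264/43
a_3 = 1: 307/50
a_4 = 4: 1492/243

1492/243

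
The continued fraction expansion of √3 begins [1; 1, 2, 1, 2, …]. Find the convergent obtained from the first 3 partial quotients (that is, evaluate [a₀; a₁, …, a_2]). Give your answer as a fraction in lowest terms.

Build up convergents one term at a time:
a_0 = 1: 1/1
a_1 = 1: 2/1
a_2 = 2: 5/3

5/3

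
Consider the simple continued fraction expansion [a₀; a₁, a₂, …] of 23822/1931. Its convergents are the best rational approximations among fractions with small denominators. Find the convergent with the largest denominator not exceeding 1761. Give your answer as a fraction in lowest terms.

6267/508

a_0 = 12: 12/1  (≤ bound)
a_1 = 2: 25/2  (≤ bound)
a_2 = 1: 37/3  (≤ bound)
a_3 = 33: 1246/101  (≤ bound)
a_4 = 4: 5021/407  (≤ bound)
a_5 = 1: 6267/508  (≤ bound)
a_6 = 3: 23822/1931  (> 1761, stop)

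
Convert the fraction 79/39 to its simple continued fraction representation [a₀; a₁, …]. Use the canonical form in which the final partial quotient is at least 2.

Repeatedly divide and take the remainder:
⌊79/39⌋ = 2, remainder 1
⌊39/1⌋ = 39, remainder 0

[2; 39]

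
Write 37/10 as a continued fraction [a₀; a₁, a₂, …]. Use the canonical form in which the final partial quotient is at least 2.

Repeatedly divide and take the remainder:
⌊37/10⌋ = 3, remainder 7
⌊10/7⌋ = 1, remainder 3
⌊7/3⌋ = 2, remainder 1
⌊3/1⌋ = 3, remainder 0

[3; 1, 2, 3]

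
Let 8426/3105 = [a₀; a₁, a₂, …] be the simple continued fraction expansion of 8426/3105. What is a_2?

2

8426 ÷ 3105 → quotient 2, remainder 2216
3105 ÷ 2216 → quotient 1, remainder 889
2216 ÷ 889 → quotient 2, remainder 438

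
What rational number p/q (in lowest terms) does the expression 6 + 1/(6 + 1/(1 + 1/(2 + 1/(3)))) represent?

412/67

Start with 3.
2 + 1/(3/1) = 2 + 1/3 = 7/3
1 + 1/(7/3) = 1 + 3/7 = 10/7
6 + 1/(10/7) = 6 + 7/10 = 67/10
6 + 1/(67/10) = 6 + 10/67 = 412/67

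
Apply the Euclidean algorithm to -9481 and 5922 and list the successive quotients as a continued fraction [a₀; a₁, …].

Run the Euclidean algorithm, recording each quotient:
-9481 = -2·5922 + 2363, so a_0 = -2
5922 = 2·2363 + 1196, so a_1 = 2
2363 = 1·1196 + 1167, so a_2 = 1
1196 = 1·1167 + 29, so a_3 = 1
1167 = 40·29 + 7, so a_4 = 40
29 = 4·7 + 1, so a_5 = 4
7 = 7·1 + 0, so a_6 = 7

[-2; 2, 1, 1, 40, 4, 7]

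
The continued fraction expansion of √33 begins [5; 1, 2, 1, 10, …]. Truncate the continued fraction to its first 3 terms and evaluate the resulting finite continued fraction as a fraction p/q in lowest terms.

17/3

Use the convergent recurrence hₖ = aₖ·hₖ₋₁ + hₖ₋₂ (and likewise for the denominators kₖ):
a_0 = 5: 5/1
a_1 = 1: 6/1
a_2 = 2: 17/3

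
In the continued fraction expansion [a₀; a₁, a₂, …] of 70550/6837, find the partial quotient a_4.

Run the Euclidean algorithm, recording each quotient:
70550 = 10·6837 + 2180, so a_0 = 10
6837 = 3·2180 + 297, so a_1 = 3
2180 = 7·297 + 101, so a_2 = 7
297 = 2·101 + 95, so a_3 = 2
101 = 1·95 + 6, so a_4 = 1

1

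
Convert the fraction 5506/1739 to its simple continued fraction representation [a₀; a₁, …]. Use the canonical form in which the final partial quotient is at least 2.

[3; 6, 57, 1, 4]

Run the Euclidean algorithm, recording each quotient:
5506 ÷ 1739 → quotient 3, remainder 289
1739 ÷ 289 → quotient 6, remainder 5
289 ÷ 5 → quotient 57, remainder 4
5 ÷ 4 → quotient 1, remainder 1
4 ÷ 1 → quotient 4, remainder 0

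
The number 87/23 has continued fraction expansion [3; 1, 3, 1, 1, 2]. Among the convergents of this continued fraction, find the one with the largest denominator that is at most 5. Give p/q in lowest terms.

19/5

List convergents until the denominator exceeds the bound:
a_0 = 3: 3/1  (≤ bound)
a_1 = 1: 4/1  (≤ bound)
a_2 = 3: 15/4  (≤ bound)
a_3 = 1: 19/5  (≤ bound)
a_4 = 1: 34/9  (> 5, stop)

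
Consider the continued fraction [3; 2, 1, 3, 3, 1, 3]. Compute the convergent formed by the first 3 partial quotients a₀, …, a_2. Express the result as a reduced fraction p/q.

10/3

Compute successive convergents:
a_0 = 3: 3/1
a_1 = 2: 7/2
a_2 = 1: 10/3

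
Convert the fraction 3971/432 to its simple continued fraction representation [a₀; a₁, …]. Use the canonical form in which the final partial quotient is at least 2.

Apply division with remainder until the remainder is 0:
3971 = 9·432 + 83, so a_0 = 9
432 = 5·83 + 17, so a_1 = 5
83 = 4·17 + 15, so a_2 = 4
17 = 1·15 + 2, so a_3 = 1
15 = 7·2 + 1, so a_4 = 7
2 = 2·1 + 0, so a_5 = 2

[9; 5, 4, 1, 7, 2]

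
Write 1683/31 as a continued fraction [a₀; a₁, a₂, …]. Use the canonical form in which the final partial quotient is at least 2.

[54; 3, 2, 4]

Apply division with remainder until the remainder is 0:
1683 = 54·31 + 9, so a_0 = 54
31 = 3·9 + 4, so a_1 = 3
9 = 2·4 + 1, so a_2 = 2
4 = 4·1 + 0, so a_3 = 4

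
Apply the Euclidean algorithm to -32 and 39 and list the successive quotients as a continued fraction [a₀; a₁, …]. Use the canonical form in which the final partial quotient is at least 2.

Repeatedly divide and take the remainder:
-32 = -1·39 + 7, so a_0 = -1
39 = 5·7 + 4, so a_1 = 5
7 = 1·4 + 3, so a_2 = 1
4 = 1·3 + 1, so a_3 = 1
3 = 3·1 + 0, so a_4 = 3

[-1; 5, 1, 1, 3]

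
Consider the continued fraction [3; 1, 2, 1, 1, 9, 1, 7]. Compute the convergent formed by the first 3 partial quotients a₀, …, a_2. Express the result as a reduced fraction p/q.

a_0 = 3: 3/1
a_1 = 1: 4/1
a_2 = 2: 11/3

11/3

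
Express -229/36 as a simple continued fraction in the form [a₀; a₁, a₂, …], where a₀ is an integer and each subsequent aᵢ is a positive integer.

[-7; 1, 1, 1, 3, 3]

Apply division with remainder until the remainder is 0:
-229 ÷ 36 → quotient -7, remainder 23
36 ÷ 23 → quotient 1, remainder 13
23 ÷ 13 → quotient 1, remainder 10
13 ÷ 10 → quotient 1, remainder 3
10 ÷ 3 → quotient 3, remainder 1
3 ÷ 1 → quotient 3, remainder 0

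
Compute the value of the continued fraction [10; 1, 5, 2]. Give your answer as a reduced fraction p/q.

a_0 = 10: 10/1
a_1 = 1: 11/1
a_2 = 5: 65/6
a_3 = 2: 141/13

141/13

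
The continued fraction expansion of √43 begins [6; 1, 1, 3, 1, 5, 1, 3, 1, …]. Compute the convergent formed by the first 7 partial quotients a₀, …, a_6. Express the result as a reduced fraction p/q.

400/61

a_0 = 6: 6/1
a_1 = 1: 7/1
a_2 = 1: 13/2
a_3 = 3: 46/7
a_4 = 1: 59/9
a_5 = 5: 341/52
a_6 = 1: 400/61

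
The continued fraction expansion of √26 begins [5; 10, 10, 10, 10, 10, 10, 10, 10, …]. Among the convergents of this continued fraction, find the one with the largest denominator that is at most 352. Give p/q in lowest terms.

List convergents until the denominator exceeds the bound:
a_0 = 5: 5/1  (≤ bound)
a_1 = 10: 51/10  (≤ bound)
a_2 = 10: 515/101  (≤ bound)
a_3 = 10: 5201/1020  (> 352, stop)

515/101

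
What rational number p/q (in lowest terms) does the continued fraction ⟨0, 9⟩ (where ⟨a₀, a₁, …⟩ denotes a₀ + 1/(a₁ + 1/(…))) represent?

1/9

a_0 = 0: 0/1
a_1 = 9: 1/9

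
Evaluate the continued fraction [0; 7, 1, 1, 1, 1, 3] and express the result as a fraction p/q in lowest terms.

a_0 = 0: 0/1
a_1 = 7: 1/7
a_2 = 1: 1/8
a_3 = 1: 2/15
a_4 = 1: 3/23
a_5 = 1: 5/38
a_6 = 3: 18/137

18/137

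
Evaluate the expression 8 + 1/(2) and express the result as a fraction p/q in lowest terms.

17/2

Work from the innermost term outward:
Start with 2.
8 + 1/(2/1) = 8 + 1/2 = 17/2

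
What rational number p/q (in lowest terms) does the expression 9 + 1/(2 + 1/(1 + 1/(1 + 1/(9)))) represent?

Work from the innermost term outward:
Start with 9.
1 + 1/(9/1) = 1 + 1/9 = 10/9
1 + 1/(10/9) = 1 + 9/10 = 19/10
2 + 1/(19/10) = 2 + 10/19 = 48/19
9 + 1/(48/19) = 9 + 19/48 = 451/48

451/48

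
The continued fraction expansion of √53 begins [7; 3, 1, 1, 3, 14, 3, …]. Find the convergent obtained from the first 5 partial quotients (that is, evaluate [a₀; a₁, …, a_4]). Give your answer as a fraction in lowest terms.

182/25

Collapse the nested fraction from the inside out:
Start with 3.
1 + 1/(3/1) = 1 + 1/3 = 4/3
1 + 1/(4/3) = 1 + 3/4 = 7/4
3 + 1/(7/4) = 3 + 4/7 = 25/7
7 + 1/(25/7) = 7 + 7/25 = 182/25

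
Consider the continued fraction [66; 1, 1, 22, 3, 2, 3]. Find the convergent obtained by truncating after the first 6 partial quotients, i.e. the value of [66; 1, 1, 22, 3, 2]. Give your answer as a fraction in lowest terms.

21217/319

Start with 2.
3 + 1/(2/1) = 3 + 1/2 = 7/2
22 + 1/(7/2) = 22 + 2/7 = 156/7
1 + 1/(156/7) = 1 + 7/156 = 163/156
1 + 1/(163/156) = 1 + 156/163 = 319/163
66 + 1/(319/163) = 66 + 163/319 = 21217/319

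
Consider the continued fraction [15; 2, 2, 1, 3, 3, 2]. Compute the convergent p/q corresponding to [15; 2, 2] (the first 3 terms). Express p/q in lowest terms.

77/5

Use the convergent recurrence hₖ = aₖ·hₖ₋₁ + hₖ₋₂ (and likewise for the denominators kₖ):
a_0 = 15: 15/1
a_1 = 2: 31/2
a_2 = 2: 77/5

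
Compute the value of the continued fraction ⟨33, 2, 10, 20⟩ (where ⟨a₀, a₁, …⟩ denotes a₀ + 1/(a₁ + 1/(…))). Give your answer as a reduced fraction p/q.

Work from the innermost term outward:
Start with 20.
10 + 1/(20/1) = 10 + 1/20 = 201/20
2 + 1/(201/20) = 2 + 20/201 = 422/201
33 + 1/(422/201) = 33 + 201/422 = 14127/422

14127/422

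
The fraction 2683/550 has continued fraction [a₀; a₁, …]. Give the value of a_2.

7

Apply division with remainder until the remainder is 0:
2683 ÷ 550 → quotient 4, remainder 483
550 ÷ 483 → quotient 1, remainder 67
483 ÷ 67 → quotient 7, remainder 14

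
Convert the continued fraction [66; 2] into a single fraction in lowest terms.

133/2

Start with 2.
66 + 1/(2/1) = 66 + 1/2 = 133/2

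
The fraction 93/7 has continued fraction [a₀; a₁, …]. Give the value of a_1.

Apply division with remainder until the remainder is 0:
⌊93/7⌋ = 13, remainder 2
⌊7/2⌋ = 3, remainder 1

3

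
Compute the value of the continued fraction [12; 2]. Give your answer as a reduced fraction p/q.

Work from the innermost term outward:
Start with 2.
12 + 1/(2/1) = 12 + 1/2 = 25/2

25/2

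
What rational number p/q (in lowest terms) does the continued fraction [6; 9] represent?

Use the convergent recurrence hₖ = aₖ·hₖ₋₁ + hₖ₋₂ (and likewise for the denominators kₖ):
a_0 = 6: 6/1
a_1 = 9: 55/9

55/9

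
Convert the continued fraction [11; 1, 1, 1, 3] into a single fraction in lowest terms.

Compute successive convergents:
a_0 = 11: 11/1
a_1 = 1: 12/1
a_2 = 1: 23/2
a_3 = 1: 35/3
a_4 = 3: 128/11

128/11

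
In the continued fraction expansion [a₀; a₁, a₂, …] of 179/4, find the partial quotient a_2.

3

179 ÷ 4 → quotient 44, remainder 3
4 ÷ 3 → quotient 1, remainder 1
3 ÷ 1 → quotient 3, remainder 0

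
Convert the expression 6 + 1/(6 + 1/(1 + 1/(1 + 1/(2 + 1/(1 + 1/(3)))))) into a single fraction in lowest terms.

Build up convergents one term at a time:
a_0 = 6: 6/1
a_1 = 6: 37/6
a_2 = 1: 43/7
a_3 = 1: 80/13
a_4 = 2: 203/33
a_5 = 1: 283/46
a_6 = 3: 1052/171

1052/171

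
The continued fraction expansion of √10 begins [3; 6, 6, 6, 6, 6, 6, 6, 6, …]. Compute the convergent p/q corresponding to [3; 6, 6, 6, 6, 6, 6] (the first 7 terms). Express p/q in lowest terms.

Use the convergent recurrence hₖ = aₖ·hₖ₋₁ + hₖ₋₂ (and likewise for the denominators kₖ):
a_0 = 3: 3/1
a_1 = 6: 19/6
a_2 = 6: 117/37
a_3 = 6: 721/228
a_4 = 6: 4443/1405
a_5 = 6: 27379/8658
a_6 = 6: 168717/53353

168717/53353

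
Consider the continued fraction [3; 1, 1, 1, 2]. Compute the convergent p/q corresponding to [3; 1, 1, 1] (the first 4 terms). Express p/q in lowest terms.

Collapse the nested fraction from the inside out:
Start with 1.
1 + 1/(1/1) = 1 + 1/1 = 2/1
1 + 1/(2/1) = 1 + 1/2 = 3/2
3 + 1/(3/2) = 3 + 2/3 = 11/3

11/3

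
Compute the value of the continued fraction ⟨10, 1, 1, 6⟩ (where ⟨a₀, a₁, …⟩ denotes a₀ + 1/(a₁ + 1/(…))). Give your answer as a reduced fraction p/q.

137/13

Start with 6.
1 + 1/(6/1) = 1 + 1/6 = 7/6
1 + 1/(7/6) = 1 + 6/7 = 13/7
10 + 1/(13/7) = 10 + 7/13 = 137/13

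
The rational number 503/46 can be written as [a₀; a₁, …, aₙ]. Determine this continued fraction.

Repeatedly divide and take the remainder:
503 ÷ 46 → quotient 10, remainder 43
46 ÷ 43 → quotient 1, remainder 3
43 ÷ 3 → quotient 14, remainder 1
3 ÷ 1 → quotient 3, remainder 0

[10; 1, 14, 3]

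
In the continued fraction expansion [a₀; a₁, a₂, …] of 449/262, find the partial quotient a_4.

37

449 = 1·262 + 187, so a_0 = 1
262 = 1·187 + 75, so a_1 = 1
187 = 2·75 + 37, so a_2 = 2
75 = 2·37 + 1, so a_3 = 2
37 = 37·1 + 0, so a_4 = 37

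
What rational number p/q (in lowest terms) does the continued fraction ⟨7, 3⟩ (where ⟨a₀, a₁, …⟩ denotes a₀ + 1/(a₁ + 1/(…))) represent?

Start with 3.
7 + 1/(3/1) = 7 + 1/3 = 22/3

22/3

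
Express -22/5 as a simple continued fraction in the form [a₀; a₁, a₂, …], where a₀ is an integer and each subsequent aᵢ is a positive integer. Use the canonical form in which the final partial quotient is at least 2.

[-5; 1, 1, 2]

-22 ÷ 5 → quotient -5, remainder 3
5 ÷ 3 → quotient 1, remainder 2
3 ÷ 2 → quotient 1, remainder 1
2 ÷ 1 → quotient 2, remainder 0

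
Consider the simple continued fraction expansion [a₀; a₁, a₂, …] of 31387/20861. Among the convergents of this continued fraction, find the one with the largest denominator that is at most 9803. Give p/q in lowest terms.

a_0 = 1: 1/1  (≤ bound)
a_1 = 1: 2/1  (≤ bound)
a_2 = 1: 3/2  (≤ bound)
a_3 = 54: 164/109  (≤ bound)
a_4 = 9: 1479/983  (≤ bound)
a_5 = 10: 14954/9939  (> 9803, stop)

1479/983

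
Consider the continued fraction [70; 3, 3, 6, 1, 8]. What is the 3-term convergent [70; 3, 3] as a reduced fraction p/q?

a_0 = 70: 70/1
a_1 = 3: 211/3
a_2 = 3: 703/10

703/10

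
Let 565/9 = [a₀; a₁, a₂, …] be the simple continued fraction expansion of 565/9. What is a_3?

565 = 62·9 + 7, so a_0 = 62
9 = 1·7 + 2, so a_1 = 1
7 = 3·2 + 1, so a_2 = 3
2 = 2·1 + 0, so a_3 = 2

2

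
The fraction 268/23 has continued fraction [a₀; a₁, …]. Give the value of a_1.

268 ÷ 23 → quotient 11, remainder 15
23 ÷ 15 → quotient 1, remainder 8

1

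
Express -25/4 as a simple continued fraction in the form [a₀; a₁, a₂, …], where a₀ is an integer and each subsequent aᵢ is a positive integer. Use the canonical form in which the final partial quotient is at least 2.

[-7; 1, 3]

-25 = -7·4 + 3, so a_0 = -7
4 = 1·3 + 1, so a_1 = 1
3 = 3·1 + 0, so a_2 = 3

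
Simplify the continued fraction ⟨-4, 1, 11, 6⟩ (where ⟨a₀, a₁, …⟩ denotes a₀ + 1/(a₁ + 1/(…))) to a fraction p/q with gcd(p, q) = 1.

a_0 = -4: -4/1
a_1 = 1: -3/1
a_2 = 11: -37/12
a_3 = 6: -225/73

-225/73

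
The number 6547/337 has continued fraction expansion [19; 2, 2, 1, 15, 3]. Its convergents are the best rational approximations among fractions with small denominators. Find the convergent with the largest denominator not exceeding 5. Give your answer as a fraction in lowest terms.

List convergents until the denominator exceeds the bound:
a_0 = 19: 19/1  (≤ bound)
a_1 = 2: 39/2  (≤ bound)
a_2 = 2: 97/5  (≤ bound)
a_3 = 1: 136/7  (> 5, stop)

97/5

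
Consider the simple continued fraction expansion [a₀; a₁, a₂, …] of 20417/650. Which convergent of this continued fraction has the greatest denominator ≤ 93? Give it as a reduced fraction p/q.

1759/56

a_0 = 31: 31/1  (≤ bound)
a_1 = 2: 63/2  (≤ bound)
a_2 = 2: 157/5  (≤ bound)
a_3 = 3: 534/17  (≤ bound)
a_4 = 3: 1759/56  (≤ bound)
a_5 = 5: 9329/297  (> 93, stop)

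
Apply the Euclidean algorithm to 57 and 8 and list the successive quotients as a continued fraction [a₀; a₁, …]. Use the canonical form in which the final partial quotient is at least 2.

57 = 7·8 + 1, so a_0 = 7
8 = 8·1 + 0, so a_1 = 8

[7; 8]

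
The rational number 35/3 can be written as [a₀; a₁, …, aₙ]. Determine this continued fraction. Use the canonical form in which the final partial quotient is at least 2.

Apply division with remainder until the remainder is 0:
35 ÷ 3 → quotient 11, remainder 2
3 ÷ 2 → quotient 1, remainder 1
2 ÷ 1 → quotient 2, remainder 0

[11; 1, 2]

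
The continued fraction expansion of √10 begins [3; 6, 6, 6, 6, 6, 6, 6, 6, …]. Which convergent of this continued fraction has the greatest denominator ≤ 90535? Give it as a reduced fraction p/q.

a_0 = 3: 3/1  (≤ bound)
a_1 = 6: 19/6  (≤ bound)
a_2 = 6: 117/37  (≤ bound)
a_3 = 6: 721/228  (≤ bound)
a_4 = 6: 4443/1405  (≤ bound)
a_5 = 6: 27379/8658  (≤ bound)
a_6 = 6: 168717/53353  (≤ bound)
a_7 = 6: 1039681/328776  (> 90535, stop)

168717/53353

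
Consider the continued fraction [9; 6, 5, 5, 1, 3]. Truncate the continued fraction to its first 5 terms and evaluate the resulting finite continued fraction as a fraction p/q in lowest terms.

1759/192

Start with 1.
5 + 1/(1/1) = 5 + 1/1 = 6/1
5 + 1/(6/1) = 5 + 1/6 = 31/6
6 + 1/(31/6) = 6 + 6/31 = 192/31
9 + 1/(192/31) = 9 + 31/192 = 1759/192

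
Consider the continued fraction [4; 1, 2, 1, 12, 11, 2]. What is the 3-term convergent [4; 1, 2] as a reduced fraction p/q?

a_0 = 4: 4/1
a_1 = 1: 5/1
a_2 = 2: 14/3

14/3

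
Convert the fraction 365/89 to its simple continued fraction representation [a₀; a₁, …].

Run the Euclidean algorithm, recording each quotient:
365 ÷ 89 → quotient 4, remainder 9
89 ÷ 9 → quotient 9, remainder 8
9 ÷ 8 → quotient 1, remainder 1
8 ÷ 1 → quotient 8, remainder 0

[4; 9, 1, 8]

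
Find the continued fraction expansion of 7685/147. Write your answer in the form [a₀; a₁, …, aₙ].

Repeatedly divide and take the remainder:
⌊7685/147⌋ = 52, remainder 41
⌊147/41⌋ = 3, remainder 24
⌊41/24⌋ = 1, remainder 17
⌊24/17⌋ = 1, remainder 7
⌊17/7⌋ = 2, remainder 3
⌊7/3⌋ = 2, remainder 1
⌊3/1⌋ = 3, remainder 0

[52; 3, 1, 1, 2, 2, 3]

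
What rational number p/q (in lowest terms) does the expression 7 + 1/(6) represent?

43/6

Use the convergent recurrence hₖ = aₖ·hₖ₋₁ + hₖ₋₂ (and likewise for the denominators kₖ):
a_0 = 7: 7/1
a_1 = 6: 43/6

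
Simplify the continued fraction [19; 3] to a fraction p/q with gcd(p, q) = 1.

Start with 3.
19 + 1/(3/1) = 19 + 1/3 = 58/3

58/3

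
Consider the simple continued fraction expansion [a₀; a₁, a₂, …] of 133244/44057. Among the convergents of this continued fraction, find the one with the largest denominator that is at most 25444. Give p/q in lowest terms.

a_0 = 3: 3/1  (≤ bound)
a_1 = 41: 124/41  (≤ bound)
a_2 = 16: 1987/657  (≤ bound)
a_3 = 1: 2111/698  (≤ bound)
a_4 = 3: 8320/2751  (≤ bound)
a_5 = 3: 27071/8951  (≤ bound)
a_6 = 1: 35391/11702  (≤ bound)
a_7 = 3: 133244/44057  (> 25444, stop)

35391/11702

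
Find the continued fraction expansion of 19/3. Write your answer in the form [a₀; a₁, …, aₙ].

Repeatedly divide and take the remainder:
19 = 6·3 + 1, so a_0 = 6
3 = 3·1 + 0, so a_1 = 3

[6; 3]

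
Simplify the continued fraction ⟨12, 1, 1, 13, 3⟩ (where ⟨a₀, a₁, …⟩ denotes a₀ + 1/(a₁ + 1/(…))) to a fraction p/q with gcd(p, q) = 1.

1039/83

Start with 3.
13 + 1/(3/1) = 13 + 1/3 = 40/3
1 + 1/(40/3) = 1 + 3/40 = 43/40
1 + 1/(43/40) = 1 + 40/43 = 83/43
12 + 1/(83/43) = 12 + 43/83 = 1039/83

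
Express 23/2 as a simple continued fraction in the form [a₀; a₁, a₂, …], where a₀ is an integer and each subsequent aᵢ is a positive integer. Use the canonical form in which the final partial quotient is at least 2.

23 = 11·2 + 1, so a_0 = 11
2 = 2·1 + 0, so a_1 = 2

[11; 2]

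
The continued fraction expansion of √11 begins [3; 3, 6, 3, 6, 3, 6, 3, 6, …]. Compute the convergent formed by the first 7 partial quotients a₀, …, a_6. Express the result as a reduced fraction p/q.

25077/7561

a_0 = 3: 3/1
a_1 = 3: 10/3
a_2 = 6: 63/19
a_3 = 3: 199/60
a_4 = 6: 1257/379
a_5 = 3: 3970/1197
a_6 = 6: 25077/7561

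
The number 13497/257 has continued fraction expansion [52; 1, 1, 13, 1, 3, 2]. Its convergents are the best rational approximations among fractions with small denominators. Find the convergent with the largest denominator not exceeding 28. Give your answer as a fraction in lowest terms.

1418/27

List convergents until the denominator exceeds the bound:
a_0 = 52: 52/1  (≤ bound)
a_1 = 1: 53/1  (≤ bound)
a_2 = 1: 105/2  (≤ bound)
a_3 = 13: 1418/27  (≤ bound)
a_4 = 1: 1523/29  (> 28, stop)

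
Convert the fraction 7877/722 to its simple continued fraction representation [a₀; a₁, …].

Run the Euclidean algorithm, recording each quotient:
⌊7877/722⌋ = 10, remainder 657
⌊722/657⌋ = 1, remainder 65
⌊657/65⌋ = 10, remainder 7
⌊65/7⌋ = 9, remainder 2
⌊7/2⌋ = 3, remainder 1
⌊2/1⌋ = 2, remainder 0

[10; 1, 10, 9, 3, 2]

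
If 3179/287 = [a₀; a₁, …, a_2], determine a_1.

13

Repeatedly divide and take the remainder:
3179 = 11·287 + 22, so a_0 = 11
287 = 13·22 + 1, so a_1 = 13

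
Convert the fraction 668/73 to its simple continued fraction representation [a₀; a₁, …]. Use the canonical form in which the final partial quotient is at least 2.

[9; 6, 1, 1, 1, 3]

⌊668/73⌋ = 9, remainder 11
⌊73/11⌋ = 6, remainder 7
⌊11/7⌋ = 1, remainder 4
⌊7/4⌋ = 1, remainder 3
⌊4/3⌋ = 1, remainder 1
⌊3/1⌋ = 3, remainder 0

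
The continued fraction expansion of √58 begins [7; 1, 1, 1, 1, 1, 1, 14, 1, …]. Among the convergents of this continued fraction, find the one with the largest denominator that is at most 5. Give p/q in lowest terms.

38/5

List convergents until the denominator exceeds the bound:
a_0 = 7: 7/1  (≤ bound)
a_1 = 1: 8/1  (≤ bound)
a_2 = 1: 15/2  (≤ bound)
a_3 = 1: 23/3  (≤ bound)
a_4 = 1: 38/5  (≤ bound)
a_5 = 1: 61/8  (> 5, stop)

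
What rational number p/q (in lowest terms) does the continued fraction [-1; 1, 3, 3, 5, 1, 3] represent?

a_0 = -1: -1/1
a_1 = 1: 0/1
a_2 = 3: -1/4
a_3 = 3: -3/13
a_4 = 5: -16/69
a_5 = 1: -19/82
a_6 = 3: -73/315

-73/315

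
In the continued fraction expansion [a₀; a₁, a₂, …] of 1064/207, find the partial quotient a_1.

7

Run the Euclidean algorithm, recording each quotient:
1064 = 5·207 + 29, so a_0 = 5
207 = 7·29 + 4, so a_1 = 7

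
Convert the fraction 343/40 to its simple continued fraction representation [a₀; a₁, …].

Repeatedly divide and take the remainder:
⌊343/40⌋ = 8, remainder 23
⌊40/23⌋ = 1, remainder 17
⌊23/17⌋ = 1, remainder 6
⌊17/6⌋ = 2, remainder 5
⌊6/5⌋ = 1, remainder 1
⌊5/1⌋ = 5, remainder 0

[8; 1, 1, 2, 1, 5]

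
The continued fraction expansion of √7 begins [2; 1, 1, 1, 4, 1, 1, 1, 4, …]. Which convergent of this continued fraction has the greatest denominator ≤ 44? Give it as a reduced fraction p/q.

82/31

List convergents until the denominator exceeds the bound:
a_0 = 2: 2/1  (≤ bound)
a_1 = 1: 3/1  (≤ bound)
a_2 = 1: 5/2  (≤ bound)
a_3 = 1: 8/3  (≤ bound)
a_4 = 4: 37/14  (≤ bound)
a_5 = 1: 45/17  (≤ bound)
a_6 = 1: 82/31  (≤ bound)
a_7 = 1: 127/48  (> 44, stop)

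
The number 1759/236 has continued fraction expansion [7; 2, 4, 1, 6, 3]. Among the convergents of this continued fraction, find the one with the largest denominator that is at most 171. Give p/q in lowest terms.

a_0 = 7: 7/1  (≤ bound)
a_1 = 2: 15/2  (≤ bound)
a_2 = 4: 67/9  (≤ bound)
a_3 = 1: 82/11  (≤ bound)
a_4 = 6: 559/75  (≤ bound)
a_5 = 3: 1759/236  (> 171, stop)

559/75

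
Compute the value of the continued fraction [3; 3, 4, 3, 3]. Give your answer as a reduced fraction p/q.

460/139

Work from the innermost term outward:
Start with 3.
3 + 1/(3/1) = 3 + 1/3 = 10/3
4 + 1/(10/3) = 4 + 3/10 = 43/10
3 + 1/(43/10) = 3 + 10/43 = 139/43
3 + 1/(139/43) = 3 + 43/139 = 460/139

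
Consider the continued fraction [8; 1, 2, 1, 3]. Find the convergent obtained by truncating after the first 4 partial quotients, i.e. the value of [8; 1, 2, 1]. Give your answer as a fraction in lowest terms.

Compute successive convergents:
a_0 = 8: 8/1
a_1 = 1: 9/1
a_2 = 2: 26/3
a_3 = 1: 35/4

35/4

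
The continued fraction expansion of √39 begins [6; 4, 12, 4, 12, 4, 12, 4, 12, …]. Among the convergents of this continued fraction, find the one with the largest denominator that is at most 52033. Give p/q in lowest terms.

62425/9996

List convergents until the denominator exceeds the bound:
a_0 = 6: 6/1  (≤ bound)
a_1 = 4: 25/4  (≤ bound)
a_2 = 12: 306/49  (≤ bound)
a_3 = 4: 1249/200  (≤ bound)
a_4 = 12: 15294/2449  (≤ bound)
a_5 = 4: 62425/9996  (≤ bound)
a_6 = 12: 764394/122401  (> 52033, stop)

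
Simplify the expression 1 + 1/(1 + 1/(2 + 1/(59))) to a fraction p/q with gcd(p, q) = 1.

297/178

Use the convergent recurrence hₖ = aₖ·hₖ₋₁ + hₖ₋₂ (and likewise for the denominators kₖ):
a_0 = 1: 1/1
a_1 = 1: 2/1
a_2 = 2: 5/3
a_3 = 59: 297/178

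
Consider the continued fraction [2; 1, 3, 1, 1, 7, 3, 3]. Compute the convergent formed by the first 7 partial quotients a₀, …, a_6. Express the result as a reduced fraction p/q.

592/213

Start with 3.
7 + 1/(3/1) = 7 + 1/3 = 22/3
1 + 1/(22/3) = 1 + 3/22 = 25/22
1 + 1/(25/22) = 1 + 22/25 = 47/25
3 + 1/(47/25) = 3 + 25/47 = 166/47
1 + 1/(166/47) = 1 + 47/166 = 213/166
2 + 1/(213/166) = 2 + 166/213 = 592/213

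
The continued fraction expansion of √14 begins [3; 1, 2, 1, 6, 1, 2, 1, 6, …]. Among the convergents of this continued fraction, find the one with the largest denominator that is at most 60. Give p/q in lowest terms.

116/31

a_0 = 3: 3/1  (≤ bound)
a_1 = 1: 4/1  (≤ bound)
a_2 = 2: 11/3  (≤ bound)
a_3 = 1: 15/4  (≤ bound)
a_4 = 6: 101/27  (≤ bound)
a_5 = 1: 116/31  (≤ bound)
a_6 = 2: 333/89  (> 60, stop)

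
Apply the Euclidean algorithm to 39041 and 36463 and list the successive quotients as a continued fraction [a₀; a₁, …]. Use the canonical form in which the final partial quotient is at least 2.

39041 = 1·36463 + 2578, so a_0 = 1
36463 = 14·2578 + 371, so a_1 = 14
2578 = 6·371 + 352, so a_2 = 6
371 = 1·352 + 19, so a_3 = 1
352 = 18·19 + 10, so a_4 = 18
19 = 1·10 + 9, so a_5 = 1
10 = 1·9 + 1, so a_6 = 1
9 = 9·1 + 0, so a_7 = 9

[1; 14, 6, 1, 18, 1, 1, 9]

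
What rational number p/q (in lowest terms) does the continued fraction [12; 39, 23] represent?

10799/898

Start with 23.
39 + 1/(23/1) = 39 + 1/23 = 898/23
12 + 1/(898/23) = 12 + 23/898 = 10799/898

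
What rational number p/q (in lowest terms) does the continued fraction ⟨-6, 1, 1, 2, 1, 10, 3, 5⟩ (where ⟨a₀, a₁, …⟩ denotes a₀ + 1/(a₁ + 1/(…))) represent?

Starting at the tail and folding back:
Start with 5.
3 + 1/(5/1) = 3 + 1/5 = 16/5
10 + 1/(16/5) = 10 + 5/16 = 165/16
1 + 1/(165/16) = 1 + 16/165 = 181/165
2 + 1/(181/165) = 2 + 165/181 = 527/181
1 + 1/(527/181) = 1 + 181/527 = 708/527
1 + 1/(708/527) = 1 + 527/708 = 1235/708
-6 + 1/(1235/708) = -6 + 708/1235 = -6702/1235

-6702/1235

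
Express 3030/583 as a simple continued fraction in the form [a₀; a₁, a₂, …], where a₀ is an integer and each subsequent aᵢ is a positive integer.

[5; 5, 14, 2, 1, 2]

⌊3030/583⌋ = 5, remainder 115
⌊583/115⌋ = 5, remainder 8
⌊115/8⌋ = 14, remainder 3
⌊8/3⌋ = 2, remainder 2
⌊3/2⌋ = 1, remainder 1
⌊2/1⌋ = 2, remainder 0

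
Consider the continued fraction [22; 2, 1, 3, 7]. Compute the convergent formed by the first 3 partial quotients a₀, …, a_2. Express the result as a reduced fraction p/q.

67/3

a_0 = 22: 22/1
a_1 = 2: 45/2
a_2 = 1: 67/3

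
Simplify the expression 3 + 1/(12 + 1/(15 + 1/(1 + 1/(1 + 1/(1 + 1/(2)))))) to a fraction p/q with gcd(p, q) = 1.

4649/1508

a_0 = 3: 3/1
a_1 = 12: 37/12
a_2 = 15: 558/181
a_3 = 1: 595/193
a_4 = 1: 1153/374
a_5 = 1: 1748/567
a_6 = 2: 4649/1508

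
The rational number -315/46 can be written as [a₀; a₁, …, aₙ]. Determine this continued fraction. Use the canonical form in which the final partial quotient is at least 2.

[-7; 6, 1, 1, 3]

Repeatedly divide and take the remainder:
⌊-315/46⌋ = -7, remainder 7
⌊46/7⌋ = 6, remainder 4
⌊7/4⌋ = 1, remainder 3
⌊4/3⌋ = 1, remainder 1
⌊3/1⌋ = 3, remainder 0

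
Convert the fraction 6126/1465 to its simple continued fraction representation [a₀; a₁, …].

Run the Euclidean algorithm, recording each quotient:
6126 ÷ 1465 → quotient 4, remainder 266
1465 ÷ 266 → quotient 5, remainder 135
266 ÷ 135 → quotient 1, remainder 131
135 ÷ 131 → quotient 1, remainder 4
131 ÷ 4 → quotient 32, remainder 3
4 ÷ 3 → quotient 1, remainder 1
3 ÷ 1 → quotient 3, remainder 0

[4; 5, 1, 1, 32, 1, 3]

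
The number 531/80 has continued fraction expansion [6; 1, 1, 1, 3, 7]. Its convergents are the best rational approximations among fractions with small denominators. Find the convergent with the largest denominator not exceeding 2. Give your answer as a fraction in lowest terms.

13/2

a_0 = 6: 6/1  (≤ bound)
a_1 = 1: 7/1  (≤ bound)
a_2 = 1: 13/2  (≤ bound)
a_3 = 1: 20/3  (> 2, stop)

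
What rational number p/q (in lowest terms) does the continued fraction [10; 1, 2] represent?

a_0 = 10: 10/1
a_1 = 1: 11/1
a_2 = 2: 32/3

32/3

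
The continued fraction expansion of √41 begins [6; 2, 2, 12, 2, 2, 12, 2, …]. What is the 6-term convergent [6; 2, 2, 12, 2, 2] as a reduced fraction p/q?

Start with 2.
2 + 1/(2/1) = 2 + 1/2 = 5/2
12 + 1/(5/2) = 12 + 2/5 = 62/5
2 + 1/(62/5) = 2 + 5/62 = 129/62
2 + 1/(129/62) = 2 + 62/129 = 320/129
6 + 1/(320/129) = 6 + 129/320 = 2049/320

2049/320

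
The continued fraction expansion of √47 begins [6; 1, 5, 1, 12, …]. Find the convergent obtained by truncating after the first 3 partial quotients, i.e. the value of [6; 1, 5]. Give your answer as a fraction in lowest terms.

Use the convergent recurrence hₖ = aₖ·hₖ₋₁ + hₖ₋₂ (and likewise for the denominators kₖ):
a_0 = 6: 6/1
a_1 = 1: 7/1
a_2 = 5: 41/6

41/6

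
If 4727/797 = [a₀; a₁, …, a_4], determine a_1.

1

4727 = 5·797 + 742, so a_0 = 5
797 = 1·742 + 55, so a_1 = 1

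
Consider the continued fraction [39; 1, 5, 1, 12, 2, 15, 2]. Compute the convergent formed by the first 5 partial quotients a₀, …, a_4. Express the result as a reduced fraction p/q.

Start with 12.
1 + 1/(12/1) = 1 + 1/12 = 13/12
5 + 1/(13/12) = 5 + 12/13 = 77/13
1 + 1/(77/13) = 1 + 13/77 = 90/77
39 + 1/(90/77) = 39 + 77/90 = 3587/90

3587/90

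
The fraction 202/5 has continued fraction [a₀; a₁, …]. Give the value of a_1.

⌊202/5⌋ = 40, remainder 2
⌊5/2⌋ = 2, remainder 1

2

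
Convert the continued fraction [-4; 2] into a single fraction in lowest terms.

Work from the innermost term outward:
Start with 2.
-4 + 1/(2/1) = -4 + 1/2 = -7/2

-7/2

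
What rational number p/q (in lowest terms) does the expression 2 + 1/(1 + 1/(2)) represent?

8/3

Start with 2.
1 + 1/(2/1) = 1 + 1/2 = 3/2
2 + 1/(3/2) = 2 + 2/3 = 8/3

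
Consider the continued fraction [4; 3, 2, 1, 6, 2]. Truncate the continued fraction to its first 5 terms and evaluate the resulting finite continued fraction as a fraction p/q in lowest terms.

Build up convergents one term at a time:
a_0 = 4: 4/1
a_1 = 3: 13/3
a_2 = 2: 30/7
a_3 = 1: 43/10
a_4 = 6: 288/67

288/67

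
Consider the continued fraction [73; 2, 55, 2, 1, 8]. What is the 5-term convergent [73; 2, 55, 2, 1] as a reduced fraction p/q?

Collapse the nested fraction from the inside out:
Start with 1.
2 + 1/(1/1) = 2 + 1/1 = 3/1
55 + 1/(3/1) = 55 + 1/3 = 166/3
2 + 1/(166/3) = 2 + 3/166 = 335/166
73 + 1/(335/166) = 73 + 166/335 = 24621/335

24621/335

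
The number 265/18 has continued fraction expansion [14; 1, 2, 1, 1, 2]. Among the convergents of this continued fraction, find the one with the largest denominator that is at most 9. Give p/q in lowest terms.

103/7

a_0 = 14: 14/1  (≤ bound)
a_1 = 1: 15/1  (≤ bound)
a_2 = 2: 44/3  (≤ bound)
a_3 = 1: 59/4  (≤ bound)
a_4 = 1: 103/7  (≤ bound)
a_5 = 2: 265/18  (> 9, stop)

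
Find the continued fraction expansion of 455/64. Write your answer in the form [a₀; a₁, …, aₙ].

455 ÷ 64 → quotient 7, remainder 7
64 ÷ 7 → quotient 9, remainder 1
7 ÷ 1 → quotient 7, remainder 0

[7; 9, 7]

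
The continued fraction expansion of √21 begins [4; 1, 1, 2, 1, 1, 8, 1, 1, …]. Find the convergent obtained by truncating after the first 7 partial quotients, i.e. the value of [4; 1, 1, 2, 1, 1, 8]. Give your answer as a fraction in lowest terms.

472/103

Start with 8.
1 + 1/(8/1) = 1 + 1/8 = 9/8
1 + 1/(9/8) = 1 + 8/9 = 17/9
2 + 1/(17/9) = 2 + 9/17 = 43/17
1 + 1/(43/17) = 1 + 17/43 = 60/43
1 + 1/(60/43) = 1 + 43/60 = 103/60
4 + 1/(103/60) = 4 + 60/103 = 472/103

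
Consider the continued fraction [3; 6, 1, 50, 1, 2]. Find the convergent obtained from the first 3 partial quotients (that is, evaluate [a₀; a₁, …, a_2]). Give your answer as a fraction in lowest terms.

a_0 = 3: 3/1
a_1 = 6: 19/6
a_2 = 1: 22/7

22/7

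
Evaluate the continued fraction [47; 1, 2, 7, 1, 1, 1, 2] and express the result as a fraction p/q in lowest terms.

9107/191

Starting at the tail and folding back:
Start with 2.
1 + 1/(2/1) = 1 + 1/2 = 3/2
1 + 1/(3/2) = 1 + 2/3 = 5/3
1 + 1/(5/3) = 1 + 3/5 = 8/5
7 + 1/(8/5) = 7 + 5/8 = 61/8
2 + 1/(61/8) = 2 + 8/61 = 130/61
1 + 1/(130/61) = 1 + 61/130 = 191/130
47 + 1/(191/130) = 47 + 130/191 = 9107/191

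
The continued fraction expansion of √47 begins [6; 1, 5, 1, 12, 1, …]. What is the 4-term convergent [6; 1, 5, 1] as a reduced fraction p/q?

48/7

Work from the innermost term outward:
Start with 1.
5 + 1/(1/1) = 5 + 1/1 = 6/1
1 + 1/(6/1) = 1 + 1/6 = 7/6
6 + 1/(7/6) = 6 + 6/7 = 48/7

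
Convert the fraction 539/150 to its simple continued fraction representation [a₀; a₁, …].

539 ÷ 150 → quotient 3, remainder 89
150 ÷ 89 → quotient 1, remainder 61
89 ÷ 61 → quotient 1, remainder 28
61 ÷ 28 → quotient 2, remainder 5
28 ÷ 5 → quotient 5, remainder 3
5 ÷ 3 → quotient 1, remainder 2
3 ÷ 2 → quotient 1, remainder 1
2 ÷ 1 → quotient 2, remainder 0

[3; 1, 1, 2, 5, 1, 1, 2]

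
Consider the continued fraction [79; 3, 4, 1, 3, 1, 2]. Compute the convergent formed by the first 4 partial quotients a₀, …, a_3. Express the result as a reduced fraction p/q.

Use the convergent recurrence hₖ = aₖ·hₖ₋₁ + hₖ₋₂ (and likewise for the denominators kₖ):
a_0 = 79: 79/1
a_1 = 3: 238/3
a_2 = 4: 1031/13
a_3 = 1: 1269/16

1269/16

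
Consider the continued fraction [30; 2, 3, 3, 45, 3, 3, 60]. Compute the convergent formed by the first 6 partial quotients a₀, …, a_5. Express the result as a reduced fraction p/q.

95839/3149

Compute successive convergents:
a_0 = 30: 30/1
a_1 = 2: 61/2
a_2 = 3: 213/7
a_3 = 3: 700/23
a_4 = 45: 31713/1042
a_5 = 3: 95839/3149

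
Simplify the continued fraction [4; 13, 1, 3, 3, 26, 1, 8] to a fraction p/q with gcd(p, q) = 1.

178434/43813

Collapse the nested fraction from the inside out:
Start with 8.
1 + 1/(8/1) = 1 + 1/8 = 9/8
26 + 1/(9/8) = 26 + 8/9 = 242/9
3 + 1/(242/9) = 3 + 9/242 = 735/242
3 + 1/(735/242) = 3 + 242/735 = 2447/735
1 + 1/(2447/735) = 1 + 735/2447 = 3182/2447
13 + 1/(3182/2447) = 13 + 2447/3182 = 43813/3182
4 + 1/(43813/3182) = 4 + 3182/43813 = 178434/43813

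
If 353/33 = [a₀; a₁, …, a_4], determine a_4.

⌊353/33⌋ = 10, remainder 23
⌊33/23⌋ = 1, remainder 10
⌊23/10⌋ = 2, remainder 3
⌊10/3⌋ = 3, remainder 1
⌊3/1⌋ = 3, remainder 0

3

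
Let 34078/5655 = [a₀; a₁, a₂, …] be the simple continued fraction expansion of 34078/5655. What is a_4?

3

⌊34078/5655⌋ = 6, remainder 148
⌊5655/148⌋ = 38, remainder 31
⌊148/31⌋ = 4, remainder 24
⌊31/24⌋ = 1, remainder 7
⌊24/7⌋ = 3, remainder 3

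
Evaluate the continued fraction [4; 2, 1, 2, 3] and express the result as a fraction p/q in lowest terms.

Starting at the tail and folding back:
Start with 3.
2 + 1/(3/1) = 2 + 1/3 = 7/3
1 + 1/(7/3) = 1 + 3/7 = 10/7
2 + 1/(10/7) = 2 + 7/10 = 27/10
4 + 1/(27/10) = 4 + 10/27 = 118/27

118/27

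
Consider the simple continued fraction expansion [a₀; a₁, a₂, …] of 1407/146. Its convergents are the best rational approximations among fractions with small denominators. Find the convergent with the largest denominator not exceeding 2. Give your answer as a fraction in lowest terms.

19/2

a_0 = 9: 9/1  (≤ bound)
a_1 = 1: 10/1  (≤ bound)
a_2 = 1: 19/2  (≤ bound)
a_3 = 1: 29/3  (> 2, stop)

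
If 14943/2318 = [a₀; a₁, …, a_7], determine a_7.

3

⌊14943/2318⌋ = 6, remainder 1035
⌊2318/1035⌋ = 2, remainder 248
⌊1035/248⌋ = 4, remainder 43
⌊248/43⌋ = 5, remainder 33
⌊43/33⌋ = 1, remainder 10
⌊33/10⌋ = 3, remainder 3
⌊10/3⌋ = 3, remainder 1
⌊3/1⌋ = 3, remainder 0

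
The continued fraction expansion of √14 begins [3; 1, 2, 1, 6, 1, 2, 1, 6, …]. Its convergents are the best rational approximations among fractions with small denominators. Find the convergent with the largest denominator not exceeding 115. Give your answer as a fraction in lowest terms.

List convergents until the denominator exceeds the bound:
a_0 = 3: 3/1  (≤ bound)
a_1 = 1: 4/1  (≤ bound)
a_2 = 2: 11/3  (≤ bound)
a_3 = 1: 15/4  (≤ bound)
a_4 = 6: 101/27  (≤ bound)
a_5 = 1: 116/31  (≤ bound)
a_6 = 2: 333/89  (≤ bound)
a_7 = 1: 449/120  (> 115, stop)

333/89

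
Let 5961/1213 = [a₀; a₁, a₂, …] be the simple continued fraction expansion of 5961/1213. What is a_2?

10

5961 ÷ 1213 → quotient 4, remainder 1109
1213 ÷ 1109 → quotient 1, remainder 104
1109 ÷ 104 → quotient 10, remainder 69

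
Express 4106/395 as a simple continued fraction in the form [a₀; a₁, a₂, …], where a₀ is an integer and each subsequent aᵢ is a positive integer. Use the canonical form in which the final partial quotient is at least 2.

Repeatedly divide and take the remainder:
4106 ÷ 395 → quotient 10, remainder 156
395 ÷ 156 → quotient 2, remainder 83
156 ÷ 83 → quotient 1, remainder 73
83 ÷ 73 → quotient 1, remainder 10
73 ÷ 10 → quotient 7, remainder 3
10 ÷ 3 → quotient 3, remainder 1
3 ÷ 1 → quotient 3, remainder 0

[10; 2, 1, 1, 7, 3, 3]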